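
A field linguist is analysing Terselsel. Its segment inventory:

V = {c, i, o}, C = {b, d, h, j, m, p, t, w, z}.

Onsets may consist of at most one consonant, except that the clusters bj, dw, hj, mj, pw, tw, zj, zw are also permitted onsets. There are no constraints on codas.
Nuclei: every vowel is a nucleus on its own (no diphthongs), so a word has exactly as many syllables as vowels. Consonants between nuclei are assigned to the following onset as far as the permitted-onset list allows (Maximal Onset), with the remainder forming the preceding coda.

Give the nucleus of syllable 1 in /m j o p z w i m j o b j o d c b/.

o

The vowels are o, i, o, o, c — 5 nuclei, so 5 syllables.
The first nucleus (vowel 1 from the left) is /o/.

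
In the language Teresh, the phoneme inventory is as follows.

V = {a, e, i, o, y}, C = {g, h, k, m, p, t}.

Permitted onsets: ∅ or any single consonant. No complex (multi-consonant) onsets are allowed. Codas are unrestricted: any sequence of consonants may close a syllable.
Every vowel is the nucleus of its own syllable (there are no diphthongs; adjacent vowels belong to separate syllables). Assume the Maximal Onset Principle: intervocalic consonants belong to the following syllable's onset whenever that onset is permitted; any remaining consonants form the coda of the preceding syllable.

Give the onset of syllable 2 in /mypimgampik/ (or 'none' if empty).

The vowels are y, i, a, i — 4 nuclei, so 4 syllables.
V1 /y/ – V2 /i/: just /p/ — single C goes to the following onset.
V2 /i/ – V3 /a/: /mg/ — longest licit onset from the right is /g/, leaving /m/ as coda.
V3 /a/ – V4 /i/: /mp/; trying suffixes from longest down, /p/ is the first permitted one, so coda /m/ | onset /p/.
Syllabification: my.pim.gam.pik.
Syllable 2 is /pim/: onset /p/, nucleus /i/, coda /m/.

p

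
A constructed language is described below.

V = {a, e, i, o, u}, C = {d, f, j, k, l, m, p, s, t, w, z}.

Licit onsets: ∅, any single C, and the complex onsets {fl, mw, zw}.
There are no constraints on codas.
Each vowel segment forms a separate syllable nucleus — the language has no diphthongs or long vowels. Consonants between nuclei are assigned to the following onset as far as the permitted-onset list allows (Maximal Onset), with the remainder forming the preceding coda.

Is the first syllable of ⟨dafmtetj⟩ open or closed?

The vowels are a, e — 2 nuclei, so 2 syllables.
Between /a/ (V1) and /e/ (V2): /fmt/; trying suffixes from longest down, /t/ is the first permitted one, so coda /fm/ | onset /t/.
So the parse is dafm.tetj.
Syllable 1 is /dafm/ with coda /fm/, so it is closed.

closed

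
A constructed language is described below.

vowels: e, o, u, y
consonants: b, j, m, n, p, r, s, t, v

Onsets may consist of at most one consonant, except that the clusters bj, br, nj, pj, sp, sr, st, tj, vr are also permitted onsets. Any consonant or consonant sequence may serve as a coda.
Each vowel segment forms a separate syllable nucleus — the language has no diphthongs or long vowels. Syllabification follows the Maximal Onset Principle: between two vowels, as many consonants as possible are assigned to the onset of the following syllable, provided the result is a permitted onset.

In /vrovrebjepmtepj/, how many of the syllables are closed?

Vowels present: o, e, e, e; each is a nucleus, giving 4 syllables.
V1 /o/ – V2 /e/: /vr/ — entire cluster is a permitted onset → onset /vr/, coda ∅.
V2 /e/ – V3 /e/: cluster /bj/ — /bj/ is itself a permitted onset, so the whole cluster goes right; preceding coda = ∅.
V3 /e/ – V4 /e/: /pmt/ — longest licit onset from the right is /t/, leaving /pm/ as coda.
So the parse is vro.vre.bjepm.tepj.
Classifying each syllable: /vro/ (open), /vre/ (open), /bjepm/ (closed), /tepj/ (closed).
Closed syllables: 2.

2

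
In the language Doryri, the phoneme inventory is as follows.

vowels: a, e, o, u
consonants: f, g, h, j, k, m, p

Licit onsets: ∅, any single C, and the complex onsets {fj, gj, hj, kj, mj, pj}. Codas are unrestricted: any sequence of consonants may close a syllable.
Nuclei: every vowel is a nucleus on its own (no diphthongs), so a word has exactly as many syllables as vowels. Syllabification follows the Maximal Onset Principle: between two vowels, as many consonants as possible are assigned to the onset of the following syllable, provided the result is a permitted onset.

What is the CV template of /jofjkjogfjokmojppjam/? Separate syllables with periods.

CVCC.CCVC.CCVC.CVCC.CCVC

Vowels present: o, o, o, o, a; each is a nucleus, giving 5 syllables.
V1 /o/ – V2 /o/: cluster /fjkj/ — the longest permitted-onset suffix is /kj/; onset = /kj/, preceding coda = /fj/.
V2 /o/ – V3 /o/: cluster /gfj/ — the longest permitted-onset suffix is /fj/; onset = /fj/, preceding coda = /g/.
V3 /o/ – V4 /o/: /km/ — longest licit onset from the right is /m/, leaving /k/ as coda.
V4 /o/ – V5 /a/: /jppj/; trying suffixes from longest down, /pj/ is the first permitted one, so coda /jp/ | onset /pj/.
So the parse is jofj.kjog.fjok.mojp.pjam.
Mapping each syllable to C/V: /jofj/ → CVCC, /kjog/ → CCVC, /fjok/ → CCVC, /mojp/ → CVCC, /pjam/ → CCVC.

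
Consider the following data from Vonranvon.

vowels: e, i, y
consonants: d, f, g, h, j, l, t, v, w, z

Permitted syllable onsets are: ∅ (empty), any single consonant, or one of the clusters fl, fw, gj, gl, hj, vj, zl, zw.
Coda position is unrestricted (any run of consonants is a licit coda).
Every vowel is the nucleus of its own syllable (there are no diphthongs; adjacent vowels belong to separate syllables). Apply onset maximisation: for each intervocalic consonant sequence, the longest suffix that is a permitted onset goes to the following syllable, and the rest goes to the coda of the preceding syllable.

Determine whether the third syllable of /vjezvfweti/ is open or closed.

Nuclei (vowels): e, e, i → 3 syllables.
σ1/σ2 boundary: cluster /zvfw/ — the longest permitted-onset suffix is /fw/; onset = /fw/, preceding coda = /zv/.
σ2/σ3 boundary: /t/ is a single consonant, so it becomes the next onset.
Syllabification: vjezv.fwe.ti.
Syllable 3 is /ti/; it ends in its nucleus with no coda, so it is open.

open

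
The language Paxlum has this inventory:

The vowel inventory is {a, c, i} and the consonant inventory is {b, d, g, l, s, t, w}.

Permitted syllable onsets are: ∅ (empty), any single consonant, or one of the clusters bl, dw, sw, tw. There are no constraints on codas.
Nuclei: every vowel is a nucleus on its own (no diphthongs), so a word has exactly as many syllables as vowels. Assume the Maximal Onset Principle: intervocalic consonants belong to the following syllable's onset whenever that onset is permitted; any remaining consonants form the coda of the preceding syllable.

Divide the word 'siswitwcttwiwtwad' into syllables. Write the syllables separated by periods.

si.swi.twct.twiw.twad

Vowels present: i, i, c, i, a; each is a nucleus, giving 5 syllables.
Between /i/ (V1) and /i/ (V2): /sw/ is a licit onset in full, so it all attaches to the next syllable.
Between /i/ (V2) and /c/ (V3): /tw/ — entire cluster is a permitted onset → onset /tw/, coda ∅.
Between /c/ (V3) and /i/ (V4): /ttw/; trying suffixes from longest down, /tw/ is the first permitted one, so coda /t/ | onset /tw/.
Between /i/ (V4) and /a/ (V5): /wtw/ splits as /w/ + /tw/ (/tw/ is the longest suffix that is a licit onset).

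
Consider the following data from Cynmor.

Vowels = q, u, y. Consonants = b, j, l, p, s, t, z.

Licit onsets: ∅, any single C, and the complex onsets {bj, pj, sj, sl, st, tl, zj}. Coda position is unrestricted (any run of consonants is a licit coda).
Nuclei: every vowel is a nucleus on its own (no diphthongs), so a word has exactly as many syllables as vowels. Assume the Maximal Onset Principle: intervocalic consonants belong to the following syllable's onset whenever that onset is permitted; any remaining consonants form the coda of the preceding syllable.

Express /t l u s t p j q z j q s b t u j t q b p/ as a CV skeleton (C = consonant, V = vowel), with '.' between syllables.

CCVCC.CCV.CCVCC.CVC.CVCC

Nuclei (vowels): u, q, q, u, q → 5 syllables.
Between /u/ (V1) and /q/ (V2): /stpj/ — longest licit onset from the right is /pj/, leaving /st/ as coda.
Between /q/ (V2) and /q/ (V3): /zj/ is a licit onset in full, so it all attaches to the next syllable.
Between /q/ (V3) and /u/ (V4): /sbt/ splits as /sb/ + /t/ (/t/ is the longest suffix that is a licit onset).
Between /u/ (V4) and /q/ (V5): /jt/ splits as /j/ + /t/ (/t/ is the longest suffix that is a licit onset).
Result: tlust.pjq.zjqsb.tuj.tqbp.
Mapping each syllable to C/V: /tlust/ → CCVCC, /pjq/ → CCV, /zjqsb/ → CCVCC, /tuj/ → CVC, /tqbp/ → CVCC.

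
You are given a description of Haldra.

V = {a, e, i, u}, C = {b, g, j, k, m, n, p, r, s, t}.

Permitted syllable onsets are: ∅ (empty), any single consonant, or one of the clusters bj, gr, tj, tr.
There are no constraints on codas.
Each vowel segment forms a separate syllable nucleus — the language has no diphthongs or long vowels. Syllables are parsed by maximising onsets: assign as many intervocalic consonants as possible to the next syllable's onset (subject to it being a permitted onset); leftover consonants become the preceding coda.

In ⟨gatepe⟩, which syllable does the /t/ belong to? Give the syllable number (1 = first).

2

Nuclei (vowels): a, e, e → 3 syllables.
Between /a/ (V1) and /e/ (V2): /t/ → onset of the next syllable (single consonants are always licit onsets).
Between /e/ (V2) and /e/ (V3): /p/ is a single consonant, so it becomes the next onset.
Putting it together: ga.te.pe.
The /t/ is in the onset of syllable 2 (/te/).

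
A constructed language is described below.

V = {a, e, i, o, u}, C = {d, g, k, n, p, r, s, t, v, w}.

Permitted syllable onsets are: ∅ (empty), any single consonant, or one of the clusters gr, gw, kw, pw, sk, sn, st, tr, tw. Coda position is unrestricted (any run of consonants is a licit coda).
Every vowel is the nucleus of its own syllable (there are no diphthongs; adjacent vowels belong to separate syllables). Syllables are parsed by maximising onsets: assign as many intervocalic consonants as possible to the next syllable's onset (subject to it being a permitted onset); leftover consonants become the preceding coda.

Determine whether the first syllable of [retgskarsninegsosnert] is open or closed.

closed

The vowels are e, a, i, e, o, e — 6 nuclei, so 6 syllables.
σ1/σ2 boundary: /tgsk/ — longest licit onset from the right is /sk/, leaving /tg/ as coda.
σ2/σ3 boundary: /rsn/ splits as /r/ + /sn/ (/sn/ is the longest suffix that is a licit onset).
σ3/σ4 boundary: /n/ → onset of the next syllable (single consonants are always licit onsets).
σ4/σ5 boundary: /gs/ — longest licit onset from the right is /s/, leaving /g/ as coda.
σ5/σ6 boundary: /sn/ — entire cluster is a permitted onset → onset /sn/, coda ∅.
Putting it together: retg.skar.sni.neg.so.snert.
Syllable 1 is /retg/ with coda /tg/, so it is closed.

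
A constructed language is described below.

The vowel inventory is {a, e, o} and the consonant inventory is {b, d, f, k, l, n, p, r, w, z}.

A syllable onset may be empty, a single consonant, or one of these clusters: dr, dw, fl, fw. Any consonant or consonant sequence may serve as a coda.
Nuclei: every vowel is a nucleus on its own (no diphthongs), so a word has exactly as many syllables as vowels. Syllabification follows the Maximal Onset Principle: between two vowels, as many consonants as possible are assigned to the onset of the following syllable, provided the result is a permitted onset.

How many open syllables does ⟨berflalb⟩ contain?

0

The vowels are e, a — 2 nuclei, so 2 syllables.
/e…a/ gap (V1→V2): /rfl/ — longest licit onset from the right is /fl/, leaving /r/ as coda.
So the parse is ber.flalb.
Classifying each syllable: /ber/ (closed), /flalb/ (closed).
Open syllables: 0.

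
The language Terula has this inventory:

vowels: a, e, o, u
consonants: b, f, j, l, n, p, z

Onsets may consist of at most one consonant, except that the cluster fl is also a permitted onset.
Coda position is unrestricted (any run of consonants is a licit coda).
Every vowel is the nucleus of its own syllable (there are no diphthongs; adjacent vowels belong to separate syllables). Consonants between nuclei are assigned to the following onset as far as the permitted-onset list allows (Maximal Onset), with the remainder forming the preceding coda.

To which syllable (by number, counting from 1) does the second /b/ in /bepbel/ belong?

2

Vowels present: e, e; each is a nucleus, giving 2 syllables.
Between /e/ (V1) and /e/ (V2): cluster /pb/ — the longest permitted-onset suffix is /b/; onset = /b/, preceding coda = /p/.
Result: bep.bel.
The second /b/ is in the onset of syllable 2 (/bel/).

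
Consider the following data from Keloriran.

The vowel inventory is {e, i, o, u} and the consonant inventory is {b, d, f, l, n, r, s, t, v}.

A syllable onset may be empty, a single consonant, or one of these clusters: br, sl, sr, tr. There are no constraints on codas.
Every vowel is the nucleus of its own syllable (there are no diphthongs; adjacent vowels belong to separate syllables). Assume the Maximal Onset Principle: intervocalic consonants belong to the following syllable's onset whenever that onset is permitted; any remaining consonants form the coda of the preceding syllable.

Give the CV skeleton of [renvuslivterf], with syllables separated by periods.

CVC.CV.CCVC.CVCC

Nuclei (vowels): e, u, i, e → 4 syllables.
Between /e/ (V1) and /u/ (V2): cluster /nv/ — the longest permitted-onset suffix is /v/; onset = /v/, preceding coda = /n/.
Between /u/ (V2) and /i/ (V3): cluster /sl/ — /sl/ is itself a permitted onset, so the whole cluster goes right; preceding coda = ∅.
Between /i/ (V3) and /e/ (V4): /vt/ — longest licit onset from the right is /t/, leaving /v/ as coda.
Syllabification: ren.vu.sliv.terf.
Mapping each syllable to C/V: /ren/ → CVC, /vu/ → CV, /sliv/ → CCVC, /terf/ → CVCC.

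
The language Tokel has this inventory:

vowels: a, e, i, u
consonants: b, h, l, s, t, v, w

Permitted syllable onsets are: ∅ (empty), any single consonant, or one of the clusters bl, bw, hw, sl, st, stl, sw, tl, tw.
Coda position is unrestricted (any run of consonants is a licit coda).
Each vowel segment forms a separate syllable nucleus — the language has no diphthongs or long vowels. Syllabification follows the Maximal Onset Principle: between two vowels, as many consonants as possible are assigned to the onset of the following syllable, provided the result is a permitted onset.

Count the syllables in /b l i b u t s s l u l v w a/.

4

The vowels are i, u, u, a — 4 nuclei, so 4 syllables.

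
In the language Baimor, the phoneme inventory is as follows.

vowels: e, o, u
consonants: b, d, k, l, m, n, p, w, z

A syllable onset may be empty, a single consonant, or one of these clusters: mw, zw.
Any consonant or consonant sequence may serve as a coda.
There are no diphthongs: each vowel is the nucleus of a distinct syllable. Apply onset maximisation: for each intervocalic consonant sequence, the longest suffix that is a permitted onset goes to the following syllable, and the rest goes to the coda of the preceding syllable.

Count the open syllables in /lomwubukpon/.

2

Vowels present: o, u, u, o; each is a nucleus, giving 4 syllables.
/o…u/ gap (V1→V2): /mw/ — entire cluster is a permitted onset → onset /mw/, coda ∅.
/u…u/ gap (V2→V3): /b/ → onset of the next syllable (single consonants are always licit onsets).
/u…o/ gap (V3→V4): cluster /kp/ — the longest permitted-onset suffix is /p/; onset = /p/, preceding coda = /k/.
So the parse is lo.mwu.buk.pon.
Classifying each syllable: /lo/ (open), /mwu/ (open), /buk/ (closed), /pon/ (closed).
Open syllables: 2.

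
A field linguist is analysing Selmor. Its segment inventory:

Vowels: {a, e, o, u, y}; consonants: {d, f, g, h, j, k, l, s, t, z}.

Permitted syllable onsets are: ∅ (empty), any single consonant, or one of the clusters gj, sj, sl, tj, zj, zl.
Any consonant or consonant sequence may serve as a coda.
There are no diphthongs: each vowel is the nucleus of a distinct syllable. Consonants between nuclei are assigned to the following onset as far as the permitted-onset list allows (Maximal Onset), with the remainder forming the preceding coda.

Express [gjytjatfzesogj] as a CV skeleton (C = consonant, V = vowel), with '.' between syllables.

The vowels are y, a, e, o — 4 nuclei, so 4 syllables.
/y…a/ gap (V1→V2): cluster /tj/ — /tj/ is itself a permitted onset, so the whole cluster goes right; preceding coda = ∅.
/a…e/ gap (V2→V3): /tfz/ — longest licit onset from the right is /z/, leaving /tf/ as coda.
/e…o/ gap (V3→V4): /s/ is a single consonant, so it becomes the next onset.
Syllabification: gjy.tjatf.ze.sogj.
Mapping each syllable to C/V: /gjy/ → CCV, /tjatf/ → CCVCC, /ze/ → CV, /sogj/ → CVCC.

CCV.CCVCC.CV.CVCC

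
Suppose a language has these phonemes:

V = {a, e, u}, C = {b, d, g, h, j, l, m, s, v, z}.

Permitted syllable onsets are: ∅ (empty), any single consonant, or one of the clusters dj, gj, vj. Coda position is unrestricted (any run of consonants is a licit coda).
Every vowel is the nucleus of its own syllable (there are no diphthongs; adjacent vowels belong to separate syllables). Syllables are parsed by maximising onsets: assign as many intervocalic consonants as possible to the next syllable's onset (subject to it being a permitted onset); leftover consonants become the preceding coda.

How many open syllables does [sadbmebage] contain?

Nuclei (vowels): a, e, a, e → 4 syllables.
Between /a/ (V1) and /e/ (V2): /dbm/; trying suffixes from longest down, /m/ is the first permitted one, so coda /db/ | onset /m/.
Between /e/ (V2) and /a/ (V3): /b/ → onset of the next syllable (single consonants are always licit onsets).
Between /a/ (V3) and /e/ (V4): /g/ is a single consonant, so it becomes the next onset.
Syllabification: sadb.me.ba.ge.
Classifying each syllable: /sadb/ (closed), /me/ (open), /ba/ (open), /ge/ (open).
Open syllables: 3.

3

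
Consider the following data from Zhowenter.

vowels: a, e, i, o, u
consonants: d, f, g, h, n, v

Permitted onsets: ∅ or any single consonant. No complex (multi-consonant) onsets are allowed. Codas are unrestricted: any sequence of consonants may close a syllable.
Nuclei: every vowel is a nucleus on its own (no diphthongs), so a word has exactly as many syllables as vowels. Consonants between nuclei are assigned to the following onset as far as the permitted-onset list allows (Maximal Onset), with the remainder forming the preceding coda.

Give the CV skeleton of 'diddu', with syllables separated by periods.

CVC.CV

The vowels are i, u — 2 nuclei, so 2 syllables.
V1 /i/ – V2 /u/: /dd/ — longest licit onset from the right is /d/, leaving /d/ as coda.
Putting it together: did.du.
Mapping each syllable to C/V: /did/ → CVC, /du/ → CV.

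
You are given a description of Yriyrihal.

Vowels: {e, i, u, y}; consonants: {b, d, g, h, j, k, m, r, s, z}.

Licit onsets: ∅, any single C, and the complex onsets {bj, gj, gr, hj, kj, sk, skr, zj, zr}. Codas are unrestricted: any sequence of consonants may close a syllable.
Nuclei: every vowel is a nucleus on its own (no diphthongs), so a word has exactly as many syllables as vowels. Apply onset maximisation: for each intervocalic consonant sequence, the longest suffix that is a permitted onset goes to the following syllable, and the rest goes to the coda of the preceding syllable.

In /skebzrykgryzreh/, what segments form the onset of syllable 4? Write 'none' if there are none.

The vowels are e, y, y, e — 4 nuclei, so 4 syllables.
Between /e/ (V1) and /y/ (V2): /bzr/ — longest licit onset from the right is /zr/, leaving /b/ as coda.
Between /y/ (V2) and /y/ (V3): /kgr/; trying suffixes from longest down, /gr/ is the first permitted one, so coda /k/ | onset /gr/.
Between /y/ (V3) and /e/ (V4): /zr/ is a licit onset in full, so it all attaches to the next syllable.
Result: skeb.zryk.gry.zreh.
Syllable 4 is /zreh/: onset /zr/, nucleus /e/, coda /h/.

zr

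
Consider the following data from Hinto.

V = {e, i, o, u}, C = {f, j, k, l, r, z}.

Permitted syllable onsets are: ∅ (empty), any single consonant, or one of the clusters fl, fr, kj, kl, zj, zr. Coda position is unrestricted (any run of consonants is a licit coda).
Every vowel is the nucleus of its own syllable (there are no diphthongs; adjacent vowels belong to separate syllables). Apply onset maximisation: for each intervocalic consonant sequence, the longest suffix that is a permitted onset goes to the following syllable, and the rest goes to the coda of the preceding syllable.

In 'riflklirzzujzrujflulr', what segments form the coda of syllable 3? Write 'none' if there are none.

j

Vowels present: i, i, u, u, u; each is a nucleus, giving 5 syllables.
/i…i/ gap (V1→V2): /flkl/; trying suffixes from longest down, /kl/ is the first permitted one, so coda /fl/ | onset /kl/.
/i…u/ gap (V2→V3): /rzz/ splits as /rz/ + /z/ (/z/ is the longest suffix that is a licit onset).
/u…u/ gap (V3→V4): cluster /jzr/ — the longest permitted-onset suffix is /zr/; onset = /zr/, preceding coda = /j/.
/u…u/ gap (V4→V5): cluster /jfl/ — the longest permitted-onset suffix is /fl/; onset = /fl/, preceding coda = /j/.
Result: rifl.klirz.zuj.zruj.flulr.
Syllable 3 is /zuj/: onset /z/, nucleus /u/, coda /j/.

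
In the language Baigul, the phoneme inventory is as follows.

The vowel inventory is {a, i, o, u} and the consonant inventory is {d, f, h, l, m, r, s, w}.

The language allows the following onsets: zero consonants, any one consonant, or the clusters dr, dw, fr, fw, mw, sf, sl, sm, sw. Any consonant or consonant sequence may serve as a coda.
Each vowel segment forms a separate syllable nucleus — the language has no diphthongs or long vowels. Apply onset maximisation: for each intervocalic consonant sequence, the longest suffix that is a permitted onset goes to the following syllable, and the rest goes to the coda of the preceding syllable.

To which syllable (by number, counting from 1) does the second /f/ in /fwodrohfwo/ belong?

3

The vowels are o, o, o — 3 nuclei, so 3 syllables.
σ1/σ2 boundary: /dr/ — entire cluster is a permitted onset → onset /dr/, coda ∅.
σ2/σ3 boundary: /hfw/ splits as /h/ + /fw/ (/fw/ is the longest suffix that is a licit onset).
Syllabification: fwo.droh.fwo.
The second /f/ is in the onset of syllable 3 (/fwo/).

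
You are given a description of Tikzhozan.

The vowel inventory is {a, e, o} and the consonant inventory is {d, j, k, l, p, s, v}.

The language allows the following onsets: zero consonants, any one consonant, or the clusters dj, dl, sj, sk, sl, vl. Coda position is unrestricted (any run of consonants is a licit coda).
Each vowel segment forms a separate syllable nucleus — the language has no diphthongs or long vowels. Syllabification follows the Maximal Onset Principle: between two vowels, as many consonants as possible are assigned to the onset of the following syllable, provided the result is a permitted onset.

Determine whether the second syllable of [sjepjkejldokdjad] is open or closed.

closed

Nuclei (vowels): e, e, o, a → 4 syllables.
Between /e/ (V1) and /e/ (V2): /pjk/ — longest licit onset from the right is /k/, leaving /pj/ as coda.
Between /e/ (V2) and /o/ (V3): /jld/ — longest licit onset from the right is /d/, leaving /jl/ as coda.
Between /o/ (V3) and /a/ (V4): /kdj/ — longest licit onset from the right is /dj/, leaving /k/ as coda.
Putting it together: sjepj.kejl.dok.djad.
Syllable 2 is /kejl/ with coda /jl/, so it is closed.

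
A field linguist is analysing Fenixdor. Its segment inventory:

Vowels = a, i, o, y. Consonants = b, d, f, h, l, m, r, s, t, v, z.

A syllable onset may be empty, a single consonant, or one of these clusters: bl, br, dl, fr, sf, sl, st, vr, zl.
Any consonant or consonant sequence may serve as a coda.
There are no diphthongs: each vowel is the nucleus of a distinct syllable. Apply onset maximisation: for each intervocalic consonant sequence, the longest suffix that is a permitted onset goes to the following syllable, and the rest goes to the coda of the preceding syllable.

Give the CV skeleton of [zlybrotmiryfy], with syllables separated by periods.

CCV.CCVC.CV.CV.CV

The vowels are y, o, i, y, y — 5 nuclei, so 5 syllables.
V1 /y/ – V2 /o/: /br/ is a licit onset in full, so it all attaches to the next syllable.
V2 /o/ – V3 /i/: cluster /tm/ — the longest permitted-onset suffix is /m/; onset = /m/, preceding coda = /t/.
V3 /i/ – V4 /y/: just /r/ — single C goes to the following onset.
V4 /y/ – V5 /y/: just /f/ — single C goes to the following onset.
So the parse is zly.brot.mi.ry.fy.
Mapping each syllable to C/V: /zly/ → CCV, /brot/ → CCVC, /mi/ → CV, /ry/ → CV, /fy/ → CV.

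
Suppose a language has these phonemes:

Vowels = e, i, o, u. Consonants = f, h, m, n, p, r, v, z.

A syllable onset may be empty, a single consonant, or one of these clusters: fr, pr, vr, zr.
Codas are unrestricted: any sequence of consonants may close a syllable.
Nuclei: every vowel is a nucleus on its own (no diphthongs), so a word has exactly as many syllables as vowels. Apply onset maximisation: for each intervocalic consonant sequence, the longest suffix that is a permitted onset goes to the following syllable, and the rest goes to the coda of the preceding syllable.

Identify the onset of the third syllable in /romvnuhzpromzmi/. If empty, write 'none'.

pr

Nuclei (vowels): o, u, o, i → 4 syllables.
σ1/σ2 boundary: cluster /mvn/ — the longest permitted-onset suffix is /n/; onset = /n/, preceding coda = /mv/.
σ2/σ3 boundary: /hzpr/ splits as /hz/ + /pr/ (/pr/ is the longest suffix that is a licit onset).
σ3/σ4 boundary: /mzm/; trying suffixes from longest down, /m/ is the first permitted one, so coda /mz/ | onset /m/.
Result: romv.nuhz.promz.mi.
Syllable 3 is /promz/: onset /pr/, nucleus /o/, coda /mz/.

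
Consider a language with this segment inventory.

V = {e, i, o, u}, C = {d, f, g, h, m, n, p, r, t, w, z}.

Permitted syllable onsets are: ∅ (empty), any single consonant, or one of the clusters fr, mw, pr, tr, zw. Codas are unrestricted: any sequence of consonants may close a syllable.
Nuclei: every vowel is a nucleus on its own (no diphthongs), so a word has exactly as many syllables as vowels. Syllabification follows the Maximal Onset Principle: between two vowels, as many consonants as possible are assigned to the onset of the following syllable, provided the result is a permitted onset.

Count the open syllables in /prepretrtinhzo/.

Vowels present: e, e, i, o; each is a nucleus, giving 4 syllables.
Between /e/ (V1) and /e/ (V2): cluster /pr/ — /pr/ is itself a permitted onset, so the whole cluster goes right; preceding coda = ∅.
Between /e/ (V2) and /i/ (V3): /trt/ splits as /tr/ + /t/ (/t/ is the longest suffix that is a licit onset).
Between /i/ (V3) and /o/ (V4): /nhz/ — longest licit onset from the right is /z/, leaving /nh/ as coda.
Putting it together: pre.pretr.tinh.zo.
Classifying each syllable: /pre/ (open), /pretr/ (closed), /tinh/ (closed), /zo/ (open).
Open syllables: 2.

2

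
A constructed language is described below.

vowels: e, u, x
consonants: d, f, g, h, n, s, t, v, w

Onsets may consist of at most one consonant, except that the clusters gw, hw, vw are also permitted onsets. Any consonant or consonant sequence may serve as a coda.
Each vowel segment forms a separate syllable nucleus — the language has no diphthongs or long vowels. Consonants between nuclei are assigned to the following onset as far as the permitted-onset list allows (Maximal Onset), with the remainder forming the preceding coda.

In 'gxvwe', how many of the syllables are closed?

Vowels present: x, e; each is a nucleus, giving 2 syllables.
Between /x/ (V1) and /e/ (V2): cluster /vw/ — /vw/ is itself a permitted onset, so the whole cluster goes right; preceding coda = ∅.
Result: gx.vwe.
Classifying each syllable: /gx/ (open), /vwe/ (open).
Closed syllables: 0.

0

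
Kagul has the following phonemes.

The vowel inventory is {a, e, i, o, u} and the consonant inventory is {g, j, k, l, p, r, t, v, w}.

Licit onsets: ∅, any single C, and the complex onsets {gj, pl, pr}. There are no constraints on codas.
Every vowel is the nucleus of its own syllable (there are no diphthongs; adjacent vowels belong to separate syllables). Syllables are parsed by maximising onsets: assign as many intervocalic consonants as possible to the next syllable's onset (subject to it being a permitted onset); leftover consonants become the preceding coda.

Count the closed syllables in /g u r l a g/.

2

Vowels present: u, a; each is a nucleus, giving 2 syllables.
σ1/σ2 boundary: /rl/ — longest licit onset from the right is /l/, leaving /r/ as coda.
Result: gur.lag.
Classifying each syllable: /gur/ (closed), /lag/ (closed).
Closed syllables: 2.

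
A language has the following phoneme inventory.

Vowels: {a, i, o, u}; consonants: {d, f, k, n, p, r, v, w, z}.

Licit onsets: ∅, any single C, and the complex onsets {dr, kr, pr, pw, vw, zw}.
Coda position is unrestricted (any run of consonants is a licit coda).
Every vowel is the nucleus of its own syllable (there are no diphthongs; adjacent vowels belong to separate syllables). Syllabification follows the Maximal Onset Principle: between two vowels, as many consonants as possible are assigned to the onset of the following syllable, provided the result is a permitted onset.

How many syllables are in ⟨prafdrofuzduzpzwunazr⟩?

Nuclei (vowels): a, o, u, u, u, a → 6 syllables.

6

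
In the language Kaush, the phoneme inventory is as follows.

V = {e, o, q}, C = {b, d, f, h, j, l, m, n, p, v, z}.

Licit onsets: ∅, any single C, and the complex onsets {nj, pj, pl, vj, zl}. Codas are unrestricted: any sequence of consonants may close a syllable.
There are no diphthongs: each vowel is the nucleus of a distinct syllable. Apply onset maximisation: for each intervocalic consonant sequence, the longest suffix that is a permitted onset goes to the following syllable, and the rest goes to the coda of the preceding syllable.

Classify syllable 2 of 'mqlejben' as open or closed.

closed

Nuclei (vowels): q, e, e → 3 syllables.
/q…e/ gap (V1→V2): just /l/ — single C goes to the following onset.
/e…e/ gap (V2→V3): cluster /jb/ — the longest permitted-onset suffix is /b/; onset = /b/, preceding coda = /j/.
Syllabification: mq.lej.ben.
Syllable 2 is /lej/ with coda /j/, so it is closed.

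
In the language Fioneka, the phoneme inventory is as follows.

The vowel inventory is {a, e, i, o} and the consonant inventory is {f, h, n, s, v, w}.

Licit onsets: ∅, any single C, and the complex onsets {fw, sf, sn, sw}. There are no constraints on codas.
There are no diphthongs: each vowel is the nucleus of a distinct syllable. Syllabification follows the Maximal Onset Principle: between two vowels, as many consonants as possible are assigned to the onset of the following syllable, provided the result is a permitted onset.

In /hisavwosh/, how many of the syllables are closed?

Nuclei (vowels): i, a, o → 3 syllables.
Between /i/ (V1) and /a/ (V2): /s/ → onset of the next syllable (single consonants are always licit onsets).
Between /a/ (V2) and /o/ (V3): /vw/ splits as /v/ + /w/ (/w/ is the longest suffix that is a licit onset).
So the parse is hi.sav.wosh.
Classifying each syllable: /hi/ (open), /sav/ (closed), /wosh/ (closed).
Closed syllables: 2.

2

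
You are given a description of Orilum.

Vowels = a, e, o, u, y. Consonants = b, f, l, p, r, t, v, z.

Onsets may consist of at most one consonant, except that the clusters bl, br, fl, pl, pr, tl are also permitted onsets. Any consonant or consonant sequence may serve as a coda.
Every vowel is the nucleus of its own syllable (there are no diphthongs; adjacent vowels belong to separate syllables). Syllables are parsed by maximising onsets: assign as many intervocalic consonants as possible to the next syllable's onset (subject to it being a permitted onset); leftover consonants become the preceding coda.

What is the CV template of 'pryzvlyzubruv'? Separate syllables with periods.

Nuclei (vowels): y, y, u, u → 4 syllables.
V1 /y/ – V2 /y/: cluster /zvl/ — the longest permitted-onset suffix is /l/; onset = /l/, preceding coda = /zv/.
V2 /y/ – V3 /u/: /z/ → onset of the next syllable (single consonants are always licit onsets).
V3 /u/ – V4 /u/: /br/ — entire cluster is a permitted onset → onset /br/, coda ∅.
So the parse is pryzv.ly.zu.bruv.
Mapping each syllable to C/V: /pryzv/ → CCVCC, /ly/ → CV, /zu/ → CV, /bruv/ → CCVC.

CCVCC.CV.CV.CCVC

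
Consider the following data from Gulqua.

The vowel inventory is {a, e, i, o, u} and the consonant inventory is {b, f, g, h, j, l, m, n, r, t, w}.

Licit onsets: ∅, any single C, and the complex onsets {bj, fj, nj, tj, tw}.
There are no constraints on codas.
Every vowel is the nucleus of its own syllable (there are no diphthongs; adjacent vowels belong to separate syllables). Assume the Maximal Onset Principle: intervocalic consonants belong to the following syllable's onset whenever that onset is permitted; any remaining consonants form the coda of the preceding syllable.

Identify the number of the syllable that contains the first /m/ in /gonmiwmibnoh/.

Vowels present: o, i, i, o; each is a nucleus, giving 4 syllables.
σ1/σ2 boundary: /nm/; trying suffixes from longest down, /m/ is the first permitted one, so coda /n/ | onset /m/.
σ2/σ3 boundary: /wm/ splits as /w/ + /m/ (/m/ is the longest suffix that is a licit onset).
σ3/σ4 boundary: /bn/ splits as /b/ + /n/ (/n/ is the longest suffix that is a licit onset).
So the parse is gon.miw.mib.noh.
The first /m/ is in the onset of syllable 2 (/miw/).

2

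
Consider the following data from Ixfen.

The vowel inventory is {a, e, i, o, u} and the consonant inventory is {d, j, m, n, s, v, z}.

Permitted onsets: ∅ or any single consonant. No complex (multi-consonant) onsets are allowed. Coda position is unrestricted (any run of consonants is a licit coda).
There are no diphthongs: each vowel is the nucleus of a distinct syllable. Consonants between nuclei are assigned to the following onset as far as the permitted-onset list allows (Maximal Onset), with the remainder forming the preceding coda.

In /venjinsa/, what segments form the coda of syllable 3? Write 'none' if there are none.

Nuclei (vowels): e, i, a → 3 syllables.
/e…i/ gap (V1→V2): /nj/ — longest licit onset from the right is /j/, leaving /n/ as coda.
/i…a/ gap (V2→V3): /ns/ — longest licit onset from the right is /s/, leaving /n/ as coda.
Putting it together: ven.jin.sa.
Syllable 3 is /sa/: onset /s/, nucleus /a/, coda ∅.

none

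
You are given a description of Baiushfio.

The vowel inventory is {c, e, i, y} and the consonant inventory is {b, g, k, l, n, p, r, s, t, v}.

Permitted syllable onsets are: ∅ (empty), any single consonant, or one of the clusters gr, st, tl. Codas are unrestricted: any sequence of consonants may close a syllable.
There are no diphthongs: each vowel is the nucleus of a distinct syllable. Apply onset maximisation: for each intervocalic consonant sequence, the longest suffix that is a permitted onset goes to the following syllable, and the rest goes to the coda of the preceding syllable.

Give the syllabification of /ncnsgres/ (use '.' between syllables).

The vowels are c, e — 2 nuclei, so 2 syllables.
V1 /c/ – V2 /e/: /nsgr/; trying suffixes from longest down, /gr/ is the first permitted one, so coda /ns/ | onset /gr/.

ncns.gres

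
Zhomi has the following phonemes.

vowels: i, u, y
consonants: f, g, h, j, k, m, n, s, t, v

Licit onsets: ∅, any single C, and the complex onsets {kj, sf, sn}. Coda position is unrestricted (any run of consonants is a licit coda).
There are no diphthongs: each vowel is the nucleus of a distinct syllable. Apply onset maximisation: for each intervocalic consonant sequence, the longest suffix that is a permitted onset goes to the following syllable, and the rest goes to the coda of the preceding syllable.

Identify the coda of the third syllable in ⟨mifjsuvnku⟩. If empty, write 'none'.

The vowels are i, u, u — 3 nuclei, so 3 syllables.
V1 /i/ – V2 /u/: /fjs/ splits as /fj/ + /s/ (/s/ is the longest suffix that is a licit onset).
V2 /u/ – V3 /u/: /vnk/; trying suffixes from longest down, /k/ is the first permitted one, so coda /vn/ | onset /k/.
So the parse is mifj.suvn.ku.
Syllable 3 is /ku/: onset /k/, nucleus /u/, coda ∅.

none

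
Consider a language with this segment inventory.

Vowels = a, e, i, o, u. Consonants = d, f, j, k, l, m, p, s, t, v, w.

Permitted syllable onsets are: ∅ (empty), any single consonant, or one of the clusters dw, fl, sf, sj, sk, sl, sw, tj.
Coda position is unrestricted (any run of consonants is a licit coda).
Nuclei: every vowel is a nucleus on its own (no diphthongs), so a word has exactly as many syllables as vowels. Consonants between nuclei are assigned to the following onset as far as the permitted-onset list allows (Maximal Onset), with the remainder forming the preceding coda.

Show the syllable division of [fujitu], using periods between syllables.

Nuclei (vowels): u, i, u → 3 syllables.
σ1/σ2 boundary: /j/ is a single consonant, so it becomes the next onset.
σ2/σ3 boundary: /t/ is a single consonant, so it becomes the next onset.

fu.ji.tu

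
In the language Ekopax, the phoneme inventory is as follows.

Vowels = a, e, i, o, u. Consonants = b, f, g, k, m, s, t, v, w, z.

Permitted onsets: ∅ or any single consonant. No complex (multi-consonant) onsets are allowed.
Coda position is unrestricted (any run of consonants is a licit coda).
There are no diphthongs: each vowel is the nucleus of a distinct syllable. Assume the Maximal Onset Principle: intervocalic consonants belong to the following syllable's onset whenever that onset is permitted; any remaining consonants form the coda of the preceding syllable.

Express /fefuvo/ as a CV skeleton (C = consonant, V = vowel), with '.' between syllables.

Vowels present: e, u, o; each is a nucleus, giving 3 syllables.
Between /e/ (V1) and /u/ (V2): /f/ → onset of the next syllable (single consonants are always licit onsets).
Between /u/ (V2) and /o/ (V3): /v/ → onset of the next syllable (single consonants are always licit onsets).
Result: fe.fu.vo.
Mapping each syllable to C/V: /fe/ → CV, /fu/ → CV, /vo/ → CV.

CV.CV.CV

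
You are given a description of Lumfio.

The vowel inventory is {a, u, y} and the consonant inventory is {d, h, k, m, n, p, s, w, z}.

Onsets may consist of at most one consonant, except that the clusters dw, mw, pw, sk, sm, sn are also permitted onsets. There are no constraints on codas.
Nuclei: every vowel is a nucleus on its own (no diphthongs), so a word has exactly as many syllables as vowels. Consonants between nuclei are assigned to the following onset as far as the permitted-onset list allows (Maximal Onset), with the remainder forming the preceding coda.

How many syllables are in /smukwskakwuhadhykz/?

Vowels present: u, a, u, a, y; each is a nucleus, giving 5 syllables.

5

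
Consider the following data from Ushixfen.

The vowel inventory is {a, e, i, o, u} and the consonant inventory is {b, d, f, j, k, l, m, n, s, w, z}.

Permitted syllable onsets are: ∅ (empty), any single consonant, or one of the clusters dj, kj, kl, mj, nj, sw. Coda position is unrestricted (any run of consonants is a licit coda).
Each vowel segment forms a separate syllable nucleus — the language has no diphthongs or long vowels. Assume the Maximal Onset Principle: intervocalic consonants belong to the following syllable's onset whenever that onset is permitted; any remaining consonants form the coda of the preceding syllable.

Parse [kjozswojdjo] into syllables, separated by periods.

kjoz.swoj.djo

Vowels present: o, o, o; each is a nucleus, giving 3 syllables.
σ1/σ2 boundary: cluster /zsw/ — the longest permitted-onset suffix is /sw/; onset = /sw/, preceding coda = /z/.
σ2/σ3 boundary: /jdj/ splits as /j/ + /dj/ (/dj/ is the longest suffix that is a licit onset).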